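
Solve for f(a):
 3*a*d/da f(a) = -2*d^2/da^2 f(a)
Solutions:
 f(a) = C1 + C2*erf(sqrt(3)*a/2)


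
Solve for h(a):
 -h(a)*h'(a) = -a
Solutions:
 h(a) = -sqrt(C1 + a^2)
 h(a) = sqrt(C1 + a^2)


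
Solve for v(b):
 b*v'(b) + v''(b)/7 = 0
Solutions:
 v(b) = C1 + C2*erf(sqrt(14)*b/2)


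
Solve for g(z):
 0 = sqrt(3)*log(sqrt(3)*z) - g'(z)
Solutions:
 g(z) = C1 + sqrt(3)*z*log(z) - sqrt(3)*z + sqrt(3)*z*log(3)/2


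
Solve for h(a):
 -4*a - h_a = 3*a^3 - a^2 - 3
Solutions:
 h(a) = C1 - 3*a^4/4 + a^3/3 - 2*a^2 + 3*a


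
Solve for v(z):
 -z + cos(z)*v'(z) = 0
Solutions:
 v(z) = C1 + Integral(z/cos(z), z)


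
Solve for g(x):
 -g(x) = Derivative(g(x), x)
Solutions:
 g(x) = C1*exp(-x)


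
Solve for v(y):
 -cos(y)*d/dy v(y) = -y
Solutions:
 v(y) = C1 + Integral(y/cos(y), y)


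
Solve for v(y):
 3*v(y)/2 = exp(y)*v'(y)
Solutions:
 v(y) = C1*exp(-3*exp(-y)/2)


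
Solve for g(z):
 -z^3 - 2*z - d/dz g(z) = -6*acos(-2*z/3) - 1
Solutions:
 g(z) = C1 - z^4/4 - z^2 + 6*z*acos(-2*z/3) + z + 3*sqrt(9 - 4*z^2)


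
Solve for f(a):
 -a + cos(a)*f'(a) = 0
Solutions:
 f(a) = C1 + Integral(a/cos(a), a)


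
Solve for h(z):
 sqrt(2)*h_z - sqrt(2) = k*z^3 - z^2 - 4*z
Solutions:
 h(z) = C1 + sqrt(2)*k*z^4/8 - sqrt(2)*z^3/6 - sqrt(2)*z^2 + z


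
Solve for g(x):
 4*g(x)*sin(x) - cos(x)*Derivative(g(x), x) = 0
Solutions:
 g(x) = C1/cos(x)^4


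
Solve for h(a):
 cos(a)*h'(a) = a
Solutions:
 h(a) = C1 + Integral(a/cos(a), a)


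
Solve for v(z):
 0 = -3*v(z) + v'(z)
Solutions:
 v(z) = C1*exp(3*z)


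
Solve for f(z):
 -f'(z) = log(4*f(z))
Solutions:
 Integral(1/(log(_y) + 2*log(2)), (_y, f(z))) = C1 - z


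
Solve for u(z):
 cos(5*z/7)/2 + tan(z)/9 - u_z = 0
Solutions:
 u(z) = C1 - log(cos(z))/9 + 7*sin(5*z/7)/10


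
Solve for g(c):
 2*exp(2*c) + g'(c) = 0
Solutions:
 g(c) = C1 - exp(2*c)


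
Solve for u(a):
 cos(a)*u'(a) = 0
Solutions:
 u(a) = C1


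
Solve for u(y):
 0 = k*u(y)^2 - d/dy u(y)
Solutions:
 u(y) = -1/(C1 + k*y)


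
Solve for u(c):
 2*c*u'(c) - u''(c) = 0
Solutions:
 u(c) = C1 + C2*erfi(c)


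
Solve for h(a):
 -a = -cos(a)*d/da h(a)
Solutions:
 h(a) = C1 + Integral(a/cos(a), a)


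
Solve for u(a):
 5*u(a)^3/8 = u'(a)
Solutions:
 u(a) = -2*sqrt(-1/(C1 + 5*a))
 u(a) = 2*sqrt(-1/(C1 + 5*a))


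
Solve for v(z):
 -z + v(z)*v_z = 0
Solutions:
 v(z) = -sqrt(C1 + z^2)
 v(z) = sqrt(C1 + z^2)


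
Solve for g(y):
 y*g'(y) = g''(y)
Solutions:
 g(y) = C1 + C2*erfi(sqrt(2)*y/2)


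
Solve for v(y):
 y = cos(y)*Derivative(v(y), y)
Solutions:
 v(y) = C1 + Integral(y/cos(y), y)


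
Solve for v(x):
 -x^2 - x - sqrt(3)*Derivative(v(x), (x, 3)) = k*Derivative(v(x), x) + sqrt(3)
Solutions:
 v(x) = C1 + C2*exp(-3^(3/4)*x*sqrt(-k)/3) + C3*exp(3^(3/4)*x*sqrt(-k)/3) - x^3/(3*k) - x^2/(2*k) - sqrt(3)*x/k + 2*sqrt(3)*x/k^2


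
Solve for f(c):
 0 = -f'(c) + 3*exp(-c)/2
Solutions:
 f(c) = C1 - 3*exp(-c)/2


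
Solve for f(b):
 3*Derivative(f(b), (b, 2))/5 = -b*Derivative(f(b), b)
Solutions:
 f(b) = C1 + C2*erf(sqrt(30)*b/6)


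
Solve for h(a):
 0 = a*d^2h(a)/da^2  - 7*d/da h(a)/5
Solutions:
 h(a) = C1 + C2*a^(12/5)


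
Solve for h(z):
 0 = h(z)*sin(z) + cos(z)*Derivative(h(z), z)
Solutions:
 h(z) = C1*cos(z)


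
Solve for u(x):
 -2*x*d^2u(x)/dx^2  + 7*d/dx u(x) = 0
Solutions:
 u(x) = C1 + C2*x^(9/2)


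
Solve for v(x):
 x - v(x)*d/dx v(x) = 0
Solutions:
 v(x) = -sqrt(C1 + x^2)
 v(x) = sqrt(C1 + x^2)


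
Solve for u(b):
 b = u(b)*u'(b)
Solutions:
 u(b) = -sqrt(C1 + b^2)
 u(b) = sqrt(C1 + b^2)


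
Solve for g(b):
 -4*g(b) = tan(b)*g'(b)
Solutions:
 g(b) = C1/sin(b)^4


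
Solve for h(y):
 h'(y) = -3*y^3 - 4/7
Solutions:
 h(y) = C1 - 3*y^4/4 - 4*y/7


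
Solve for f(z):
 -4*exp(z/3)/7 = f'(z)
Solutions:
 f(z) = C1 - 12*exp(z/3)/7


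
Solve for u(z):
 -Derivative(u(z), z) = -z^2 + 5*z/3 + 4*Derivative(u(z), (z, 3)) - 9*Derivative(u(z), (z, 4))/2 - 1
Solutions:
 u(z) = C1 + C2*exp(z*(-(351*sqrt(57) + 2699)^(1/3) - 64/(351*sqrt(57) + 2699)^(1/3) + 16)/54)*sin(sqrt(3)*z*(-(351*sqrt(57) + 2699)^(1/3) + 64/(351*sqrt(57) + 2699)^(1/3))/54) + C3*exp(z*(-(351*sqrt(57) + 2699)^(1/3) - 64/(351*sqrt(57) + 2699)^(1/3) + 16)/54)*cos(sqrt(3)*z*(-(351*sqrt(57) + 2699)^(1/3) + 64/(351*sqrt(57) + 2699)^(1/3))/54) + C4*exp(z*(64/(351*sqrt(57) + 2699)^(1/3) + 8 + (351*sqrt(57) + 2699)^(1/3))/27) + z^3/3 - 5*z^2/6 - 7*z


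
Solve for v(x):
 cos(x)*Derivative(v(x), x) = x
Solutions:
 v(x) = C1 + Integral(x/cos(x), x)


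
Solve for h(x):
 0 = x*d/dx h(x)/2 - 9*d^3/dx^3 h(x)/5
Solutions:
 h(x) = C1 + Integral(C2*airyai(60^(1/3)*x/6) + C3*airybi(60^(1/3)*x/6), x)


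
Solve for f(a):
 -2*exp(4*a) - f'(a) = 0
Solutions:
 f(a) = C1 - exp(4*a)/2


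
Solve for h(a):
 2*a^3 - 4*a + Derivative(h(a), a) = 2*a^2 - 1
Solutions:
 h(a) = C1 - a^4/2 + 2*a^3/3 + 2*a^2 - a


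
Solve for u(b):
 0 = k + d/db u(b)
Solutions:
 u(b) = C1 - b*k


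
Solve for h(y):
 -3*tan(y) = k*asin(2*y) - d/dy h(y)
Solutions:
 h(y) = C1 + k*(y*asin(2*y) + sqrt(1 - 4*y^2)/2) - 3*log(cos(y))


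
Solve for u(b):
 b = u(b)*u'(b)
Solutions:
 u(b) = -sqrt(C1 + b^2)
 u(b) = sqrt(C1 + b^2)


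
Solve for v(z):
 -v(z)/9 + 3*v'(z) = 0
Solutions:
 v(z) = C1*exp(z/27)


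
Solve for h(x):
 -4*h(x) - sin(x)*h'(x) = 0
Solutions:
 h(x) = C1*(cos(x)^2 + 2*cos(x) + 1)/(cos(x)^2 - 2*cos(x) + 1)


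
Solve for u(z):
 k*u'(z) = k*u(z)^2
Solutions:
 u(z) = -1/(C1 + z)


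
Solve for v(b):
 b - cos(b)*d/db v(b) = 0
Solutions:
 v(b) = C1 + Integral(b/cos(b), b)


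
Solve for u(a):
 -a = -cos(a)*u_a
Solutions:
 u(a) = C1 + Integral(a/cos(a), a)


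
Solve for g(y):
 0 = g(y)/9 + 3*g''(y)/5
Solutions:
 g(y) = C1*sin(sqrt(15)*y/9) + C2*cos(sqrt(15)*y/9)


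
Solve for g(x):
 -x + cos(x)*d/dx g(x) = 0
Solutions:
 g(x) = C1 + Integral(x/cos(x), x)


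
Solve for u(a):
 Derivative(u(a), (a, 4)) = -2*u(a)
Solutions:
 u(a) = (C1*sin(2^(3/4)*a/2) + C2*cos(2^(3/4)*a/2))*exp(-2^(3/4)*a/2) + (C3*sin(2^(3/4)*a/2) + C4*cos(2^(3/4)*a/2))*exp(2^(3/4)*a/2)


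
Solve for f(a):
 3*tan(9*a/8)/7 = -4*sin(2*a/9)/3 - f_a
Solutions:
 f(a) = C1 + 8*log(cos(9*a/8))/21 + 6*cos(2*a/9)


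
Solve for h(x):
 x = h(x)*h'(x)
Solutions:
 h(x) = -sqrt(C1 + x^2)
 h(x) = sqrt(C1 + x^2)


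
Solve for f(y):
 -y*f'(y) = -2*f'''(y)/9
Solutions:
 f(y) = C1 + Integral(C2*airyai(6^(2/3)*y/2) + C3*airybi(6^(2/3)*y/2), y)


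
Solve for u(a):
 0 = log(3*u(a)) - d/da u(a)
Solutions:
 -Integral(1/(log(_y) + log(3)), (_y, u(a))) = C1 - a


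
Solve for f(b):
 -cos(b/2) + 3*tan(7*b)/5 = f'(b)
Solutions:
 f(b) = C1 - 3*log(cos(7*b))/35 - 2*sin(b/2)


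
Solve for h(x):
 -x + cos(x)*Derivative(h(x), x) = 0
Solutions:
 h(x) = C1 + Integral(x/cos(x), x)


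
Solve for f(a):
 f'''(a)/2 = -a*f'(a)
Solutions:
 f(a) = C1 + Integral(C2*airyai(-2^(1/3)*a) + C3*airybi(-2^(1/3)*a), a)


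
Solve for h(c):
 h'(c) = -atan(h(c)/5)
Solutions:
 Integral(1/atan(_y/5), (_y, h(c))) = C1 - c


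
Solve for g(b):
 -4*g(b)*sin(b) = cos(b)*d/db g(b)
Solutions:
 g(b) = C1*cos(b)^4


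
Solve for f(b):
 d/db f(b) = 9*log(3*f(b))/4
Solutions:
 -4*Integral(1/(log(_y) + log(3)), (_y, f(b)))/9 = C1 - b


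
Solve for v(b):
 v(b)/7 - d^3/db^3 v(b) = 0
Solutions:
 v(b) = C3*exp(7^(2/3)*b/7) + (C1*sin(sqrt(3)*7^(2/3)*b/14) + C2*cos(sqrt(3)*7^(2/3)*b/14))*exp(-7^(2/3)*b/14)


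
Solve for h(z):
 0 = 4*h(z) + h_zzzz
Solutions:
 h(z) = (C1*sin(z) + C2*cos(z))*exp(-z) + (C3*sin(z) + C4*cos(z))*exp(z)


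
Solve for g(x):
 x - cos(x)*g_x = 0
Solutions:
 g(x) = C1 + Integral(x/cos(x), x)


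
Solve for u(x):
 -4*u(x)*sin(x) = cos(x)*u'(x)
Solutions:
 u(x) = C1*cos(x)^4


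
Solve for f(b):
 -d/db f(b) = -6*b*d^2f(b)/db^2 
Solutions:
 f(b) = C1 + C2*b^(7/6)


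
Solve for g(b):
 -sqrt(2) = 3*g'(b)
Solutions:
 g(b) = C1 - sqrt(2)*b/3


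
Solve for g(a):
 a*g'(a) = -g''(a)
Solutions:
 g(a) = C1 + C2*erf(sqrt(2)*a/2)


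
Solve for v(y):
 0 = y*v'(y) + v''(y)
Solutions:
 v(y) = C1 + C2*erf(sqrt(2)*y/2)


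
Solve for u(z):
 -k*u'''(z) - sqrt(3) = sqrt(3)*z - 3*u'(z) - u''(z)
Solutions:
 u(z) = C1 + C2*exp(z*(1 - sqrt(12*k + 1))/(2*k)) + C3*exp(z*(sqrt(12*k + 1) + 1)/(2*k)) + sqrt(3)*z^2/6 + 2*sqrt(3)*z/9


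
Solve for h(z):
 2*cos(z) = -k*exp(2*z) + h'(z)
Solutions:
 h(z) = C1 + k*exp(2*z)/2 + 2*sin(z)


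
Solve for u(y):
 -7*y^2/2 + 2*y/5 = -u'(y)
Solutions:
 u(y) = C1 + 7*y^3/6 - y^2/5


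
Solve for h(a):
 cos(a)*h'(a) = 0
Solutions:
 h(a) = C1


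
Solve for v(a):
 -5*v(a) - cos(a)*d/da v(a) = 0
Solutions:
 v(a) = C1*sqrt(sin(a) - 1)*(sin(a)^2 - 2*sin(a) + 1)/(sqrt(sin(a) + 1)*(sin(a)^2 + 2*sin(a) + 1))


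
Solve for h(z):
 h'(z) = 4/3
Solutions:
 h(z) = C1 + 4*z/3


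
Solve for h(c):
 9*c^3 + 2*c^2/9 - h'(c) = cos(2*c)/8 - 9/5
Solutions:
 h(c) = C1 + 9*c^4/4 + 2*c^3/27 + 9*c/5 - sin(c)*cos(c)/8


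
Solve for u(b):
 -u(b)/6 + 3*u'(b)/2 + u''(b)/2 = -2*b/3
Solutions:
 u(b) = C1*exp(b*(-9 + sqrt(93))/6) + C2*exp(-b*(9 + sqrt(93))/6) + 4*b + 36


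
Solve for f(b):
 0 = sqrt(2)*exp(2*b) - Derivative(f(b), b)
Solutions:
 f(b) = C1 + sqrt(2)*exp(2*b)/2


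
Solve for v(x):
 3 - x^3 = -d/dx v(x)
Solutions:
 v(x) = C1 + x^4/4 - 3*x


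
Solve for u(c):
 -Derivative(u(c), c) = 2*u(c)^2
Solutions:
 u(c) = 1/(C1 + 2*c)


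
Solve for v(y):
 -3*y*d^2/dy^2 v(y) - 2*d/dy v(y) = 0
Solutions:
 v(y) = C1 + C2*y^(1/3)


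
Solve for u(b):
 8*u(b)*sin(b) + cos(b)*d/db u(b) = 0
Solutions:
 u(b) = C1*cos(b)^8


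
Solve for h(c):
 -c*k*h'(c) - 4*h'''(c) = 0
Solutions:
 h(c) = C1 + Integral(C2*airyai(2^(1/3)*c*(-k)^(1/3)/2) + C3*airybi(2^(1/3)*c*(-k)^(1/3)/2), c)


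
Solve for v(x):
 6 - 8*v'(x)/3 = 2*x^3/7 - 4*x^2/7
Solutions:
 v(x) = C1 - 3*x^4/112 + x^3/14 + 9*x/4


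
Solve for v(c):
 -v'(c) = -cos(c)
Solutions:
 v(c) = C1 + sin(c)


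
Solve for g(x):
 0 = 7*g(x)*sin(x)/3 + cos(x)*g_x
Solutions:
 g(x) = C1*cos(x)^(7/3)


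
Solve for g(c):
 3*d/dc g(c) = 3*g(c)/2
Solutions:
 g(c) = C1*exp(c/2)


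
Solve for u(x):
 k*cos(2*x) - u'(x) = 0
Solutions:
 u(x) = C1 + k*sin(2*x)/2


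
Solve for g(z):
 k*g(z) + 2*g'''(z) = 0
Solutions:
 g(z) = C1*exp(2^(2/3)*z*(-k)^(1/3)/2) + C2*exp(2^(2/3)*z*(-k)^(1/3)*(-1 + sqrt(3)*I)/4) + C3*exp(-2^(2/3)*z*(-k)^(1/3)*(1 + sqrt(3)*I)/4)


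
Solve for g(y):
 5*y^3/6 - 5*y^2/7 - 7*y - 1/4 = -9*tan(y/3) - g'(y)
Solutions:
 g(y) = C1 - 5*y^4/24 + 5*y^3/21 + 7*y^2/2 + y/4 + 27*log(cos(y/3))


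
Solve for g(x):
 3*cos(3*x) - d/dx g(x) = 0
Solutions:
 g(x) = C1 + sin(3*x)


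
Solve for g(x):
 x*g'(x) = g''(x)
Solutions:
 g(x) = C1 + C2*erfi(sqrt(2)*x/2)


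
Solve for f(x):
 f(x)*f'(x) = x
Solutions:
 f(x) = -sqrt(C1 + x^2)
 f(x) = sqrt(C1 + x^2)


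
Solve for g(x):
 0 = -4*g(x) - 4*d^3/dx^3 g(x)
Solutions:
 g(x) = C3*exp(-x) + (C1*sin(sqrt(3)*x/2) + C2*cos(sqrt(3)*x/2))*exp(x/2)


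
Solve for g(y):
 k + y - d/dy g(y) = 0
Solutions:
 g(y) = C1 + k*y + y^2/2


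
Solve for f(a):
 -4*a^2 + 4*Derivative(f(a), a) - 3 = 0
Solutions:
 f(a) = C1 + a^3/3 + 3*a/4


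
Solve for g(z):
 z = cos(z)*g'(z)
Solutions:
 g(z) = C1 + Integral(z/cos(z), z)


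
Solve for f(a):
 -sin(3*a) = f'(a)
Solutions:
 f(a) = C1 + cos(3*a)/3


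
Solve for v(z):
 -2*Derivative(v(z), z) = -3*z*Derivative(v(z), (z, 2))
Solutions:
 v(z) = C1 + C2*z^(5/3)


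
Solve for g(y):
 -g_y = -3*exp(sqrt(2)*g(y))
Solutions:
 g(y) = sqrt(2)*(2*log(-1/(C1 + 3*y)) - log(2))/4


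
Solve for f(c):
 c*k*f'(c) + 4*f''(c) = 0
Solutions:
 f(c) = Piecewise((-sqrt(2)*sqrt(pi)*C1*erf(sqrt(2)*c*sqrt(k)/4)/sqrt(k) - C2, (k > 0) | (k < 0)), (-C1*c - C2, True))


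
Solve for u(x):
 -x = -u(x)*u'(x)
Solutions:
 u(x) = -sqrt(C1 + x^2)
 u(x) = sqrt(C1 + x^2)


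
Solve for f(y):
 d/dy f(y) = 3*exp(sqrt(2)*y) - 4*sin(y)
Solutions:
 f(y) = C1 + 3*sqrt(2)*exp(sqrt(2)*y)/2 + 4*cos(y)


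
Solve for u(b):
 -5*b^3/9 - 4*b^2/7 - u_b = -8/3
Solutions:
 u(b) = C1 - 5*b^4/36 - 4*b^3/21 + 8*b/3


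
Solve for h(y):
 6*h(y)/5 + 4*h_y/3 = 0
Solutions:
 h(y) = C1*exp(-9*y/10)


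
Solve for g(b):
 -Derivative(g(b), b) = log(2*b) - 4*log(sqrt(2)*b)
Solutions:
 g(b) = C1 + 3*b*log(b) - 3*b + b*log(2)


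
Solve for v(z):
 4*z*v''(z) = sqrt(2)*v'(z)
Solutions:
 v(z) = C1 + C2*z^(sqrt(2)/4 + 1)


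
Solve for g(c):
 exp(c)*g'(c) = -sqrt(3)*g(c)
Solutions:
 g(c) = C1*exp(sqrt(3)*exp(-c))


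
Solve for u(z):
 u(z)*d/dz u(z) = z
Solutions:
 u(z) = -sqrt(C1 + z^2)
 u(z) = sqrt(C1 + z^2)


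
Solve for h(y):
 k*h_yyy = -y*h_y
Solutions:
 h(y) = C1 + Integral(C2*airyai(y*(-1/k)^(1/3)) + C3*airybi(y*(-1/k)^(1/3)), y)


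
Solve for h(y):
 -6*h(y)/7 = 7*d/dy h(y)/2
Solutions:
 h(y) = C1*exp(-12*y/49)


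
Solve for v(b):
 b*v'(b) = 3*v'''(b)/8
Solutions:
 v(b) = C1 + Integral(C2*airyai(2*3^(2/3)*b/3) + C3*airybi(2*3^(2/3)*b/3), b)


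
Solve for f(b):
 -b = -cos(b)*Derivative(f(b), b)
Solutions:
 f(b) = C1 + Integral(b/cos(b), b)


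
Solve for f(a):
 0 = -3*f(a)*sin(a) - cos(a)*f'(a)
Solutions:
 f(a) = C1*cos(a)^3


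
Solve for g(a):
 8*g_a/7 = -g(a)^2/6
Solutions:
 g(a) = 48/(C1 + 7*a)


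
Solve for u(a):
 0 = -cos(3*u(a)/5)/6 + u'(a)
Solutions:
 -a/6 - 5*log(sin(3*u(a)/5) - 1)/6 + 5*log(sin(3*u(a)/5) + 1)/6 = C1


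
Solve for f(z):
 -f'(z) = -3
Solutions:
 f(z) = C1 + 3*z


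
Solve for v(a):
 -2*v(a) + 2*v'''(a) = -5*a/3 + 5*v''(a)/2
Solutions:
 v(a) = C1*exp(a*(-(24*sqrt(1671) + 989)^(1/3) - 25/(24*sqrt(1671) + 989)^(1/3) + 10)/24)*sin(sqrt(3)*a*(-(24*sqrt(1671) + 989)^(1/3) + 25/(24*sqrt(1671) + 989)^(1/3))/24) + C2*exp(a*(-(24*sqrt(1671) + 989)^(1/3) - 25/(24*sqrt(1671) + 989)^(1/3) + 10)/24)*cos(sqrt(3)*a*(-(24*sqrt(1671) + 989)^(1/3) + 25/(24*sqrt(1671) + 989)^(1/3))/24) + C3*exp(a*(25/(24*sqrt(1671) + 989)^(1/3) + 5 + (24*sqrt(1671) + 989)^(1/3))/12) + 5*a/6


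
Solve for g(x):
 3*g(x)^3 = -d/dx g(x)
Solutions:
 g(x) = -sqrt(2)*sqrt(-1/(C1 - 3*x))/2
 g(x) = sqrt(2)*sqrt(-1/(C1 - 3*x))/2


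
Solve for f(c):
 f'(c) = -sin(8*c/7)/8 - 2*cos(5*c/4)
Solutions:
 f(c) = C1 - 8*sin(5*c/4)/5 + 7*cos(8*c/7)/64


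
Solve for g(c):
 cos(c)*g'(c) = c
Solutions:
 g(c) = C1 + Integral(c/cos(c), c)


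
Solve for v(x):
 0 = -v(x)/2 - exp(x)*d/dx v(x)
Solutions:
 v(x) = C1*exp(exp(-x)/2)


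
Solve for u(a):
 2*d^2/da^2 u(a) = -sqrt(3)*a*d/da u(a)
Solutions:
 u(a) = C1 + C2*erf(3^(1/4)*a/2)


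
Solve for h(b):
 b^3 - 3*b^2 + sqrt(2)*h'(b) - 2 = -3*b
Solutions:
 h(b) = C1 - sqrt(2)*b^4/8 + sqrt(2)*b^3/2 - 3*sqrt(2)*b^2/4 + sqrt(2)*b


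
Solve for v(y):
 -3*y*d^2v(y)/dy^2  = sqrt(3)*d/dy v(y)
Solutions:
 v(y) = C1 + C2*y^(1 - sqrt(3)/3)


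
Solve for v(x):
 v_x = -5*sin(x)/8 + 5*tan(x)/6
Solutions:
 v(x) = C1 - 5*log(cos(x))/6 + 5*cos(x)/8


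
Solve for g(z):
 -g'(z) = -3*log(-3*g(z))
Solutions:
 -Integral(1/(log(-_y) + log(3)), (_y, g(z)))/3 = C1 - z


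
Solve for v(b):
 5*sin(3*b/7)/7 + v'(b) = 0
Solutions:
 v(b) = C1 + 5*cos(3*b/7)/3


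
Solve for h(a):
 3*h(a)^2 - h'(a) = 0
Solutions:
 h(a) = -1/(C1 + 3*a)


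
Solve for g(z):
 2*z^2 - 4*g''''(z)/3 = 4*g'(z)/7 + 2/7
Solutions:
 g(z) = C1 + C4*exp(-3^(1/3)*7^(2/3)*z/7) + 7*z^3/6 - z/2 + (C2*sin(3^(5/6)*7^(2/3)*z/14) + C3*cos(3^(5/6)*7^(2/3)*z/14))*exp(3^(1/3)*7^(2/3)*z/14)


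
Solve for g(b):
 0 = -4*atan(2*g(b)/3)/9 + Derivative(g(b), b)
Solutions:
 Integral(1/atan(2*_y/3), (_y, g(b))) = C1 + 4*b/9


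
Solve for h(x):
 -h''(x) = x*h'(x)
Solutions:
 h(x) = C1 + C2*erf(sqrt(2)*x/2)


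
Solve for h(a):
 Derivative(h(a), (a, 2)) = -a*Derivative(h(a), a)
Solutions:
 h(a) = C1 + C2*erf(sqrt(2)*a/2)


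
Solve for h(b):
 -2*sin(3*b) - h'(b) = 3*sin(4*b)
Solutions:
 h(b) = C1 + 2*cos(3*b)/3 + 3*cos(4*b)/4


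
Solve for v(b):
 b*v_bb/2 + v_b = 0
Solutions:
 v(b) = C1 + C2/b


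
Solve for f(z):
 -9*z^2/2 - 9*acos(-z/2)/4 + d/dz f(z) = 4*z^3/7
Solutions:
 f(z) = C1 + z^4/7 + 3*z^3/2 + 9*z*acos(-z/2)/4 + 9*sqrt(4 - z^2)/4


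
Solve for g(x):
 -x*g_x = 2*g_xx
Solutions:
 g(x) = C1 + C2*erf(x/2)


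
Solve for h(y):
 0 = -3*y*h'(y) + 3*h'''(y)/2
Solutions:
 h(y) = C1 + Integral(C2*airyai(2^(1/3)*y) + C3*airybi(2^(1/3)*y), y)


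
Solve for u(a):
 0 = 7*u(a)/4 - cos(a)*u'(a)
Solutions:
 u(a) = C1*(sin(a) + 1)^(7/8)/(sin(a) - 1)^(7/8)


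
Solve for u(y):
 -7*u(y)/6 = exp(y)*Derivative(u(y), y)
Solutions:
 u(y) = C1*exp(7*exp(-y)/6)


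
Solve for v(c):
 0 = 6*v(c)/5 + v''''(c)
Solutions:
 v(c) = (C1*sin(10^(3/4)*3^(1/4)*c/10) + C2*cos(10^(3/4)*3^(1/4)*c/10))*exp(-10^(3/4)*3^(1/4)*c/10) + (C3*sin(10^(3/4)*3^(1/4)*c/10) + C4*cos(10^(3/4)*3^(1/4)*c/10))*exp(10^(3/4)*3^(1/4)*c/10)


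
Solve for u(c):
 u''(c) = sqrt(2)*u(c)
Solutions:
 u(c) = C1*exp(-2^(1/4)*c) + C2*exp(2^(1/4)*c)


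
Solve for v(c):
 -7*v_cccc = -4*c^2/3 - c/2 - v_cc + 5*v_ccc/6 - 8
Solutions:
 v(c) = C1 + C2*c + C3*exp(c*(-5 + sqrt(1033))/84) + C4*exp(-c*(5 + sqrt(1033))/84) - c^4/9 - 49*c^3/108 - 3125*c^2/216


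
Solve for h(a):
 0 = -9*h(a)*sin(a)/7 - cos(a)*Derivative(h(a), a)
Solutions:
 h(a) = C1*cos(a)^(9/7)


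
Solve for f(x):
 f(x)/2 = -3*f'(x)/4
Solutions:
 f(x) = C1*exp(-2*x/3)


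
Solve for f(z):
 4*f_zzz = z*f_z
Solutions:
 f(z) = C1 + Integral(C2*airyai(2^(1/3)*z/2) + C3*airybi(2^(1/3)*z/2), z)


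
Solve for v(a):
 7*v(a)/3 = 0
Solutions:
 v(a) = 0


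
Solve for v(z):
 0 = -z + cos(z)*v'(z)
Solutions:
 v(z) = C1 + Integral(z/cos(z), z)


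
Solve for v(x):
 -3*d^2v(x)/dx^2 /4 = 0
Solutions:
 v(x) = C1 + C2*x


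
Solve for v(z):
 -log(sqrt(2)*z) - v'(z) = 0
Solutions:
 v(z) = C1 - z*log(z) - z*log(2)/2 + z


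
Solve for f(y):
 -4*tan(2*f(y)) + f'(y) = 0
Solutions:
 f(y) = -asin(C1*exp(8*y))/2 + pi/2
 f(y) = asin(C1*exp(8*y))/2


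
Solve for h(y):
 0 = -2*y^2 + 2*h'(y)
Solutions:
 h(y) = C1 + y^3/3


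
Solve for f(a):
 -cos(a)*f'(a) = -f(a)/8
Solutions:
 f(a) = C1*(sin(a) + 1)^(1/16)/(sin(a) - 1)^(1/16)


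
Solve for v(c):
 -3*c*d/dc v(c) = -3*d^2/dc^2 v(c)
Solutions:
 v(c) = C1 + C2*erfi(sqrt(2)*c/2)


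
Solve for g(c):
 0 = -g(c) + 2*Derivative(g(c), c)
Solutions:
 g(c) = C1*exp(c/2)


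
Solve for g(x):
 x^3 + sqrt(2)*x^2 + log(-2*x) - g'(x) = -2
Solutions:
 g(x) = C1 + x^4/4 + sqrt(2)*x^3/3 + x*log(-x) + x*(log(2) + 1)


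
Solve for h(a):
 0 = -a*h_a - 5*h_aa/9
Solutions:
 h(a) = C1 + C2*erf(3*sqrt(10)*a/10)


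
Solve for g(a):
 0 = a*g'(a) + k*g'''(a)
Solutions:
 g(a) = C1 + Integral(C2*airyai(a*(-1/k)^(1/3)) + C3*airybi(a*(-1/k)^(1/3)), a)


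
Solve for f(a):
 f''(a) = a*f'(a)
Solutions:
 f(a) = C1 + C2*erfi(sqrt(2)*a/2)


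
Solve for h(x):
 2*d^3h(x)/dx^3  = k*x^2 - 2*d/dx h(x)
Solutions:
 h(x) = C1 + C2*sin(x) + C3*cos(x) + k*x^3/6 - k*x


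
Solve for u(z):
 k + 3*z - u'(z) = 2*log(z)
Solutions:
 u(z) = C1 + k*z + 3*z^2/2 - 2*z*log(z) + 2*z


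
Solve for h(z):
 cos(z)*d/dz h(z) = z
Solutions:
 h(z) = C1 + Integral(z/cos(z), z)


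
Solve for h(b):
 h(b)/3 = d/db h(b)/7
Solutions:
 h(b) = C1*exp(7*b/3)


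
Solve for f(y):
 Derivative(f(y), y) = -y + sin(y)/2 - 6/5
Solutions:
 f(y) = C1 - y^2/2 - 6*y/5 - cos(y)/2


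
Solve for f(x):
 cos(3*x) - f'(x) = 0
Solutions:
 f(x) = C1 + sin(3*x)/3


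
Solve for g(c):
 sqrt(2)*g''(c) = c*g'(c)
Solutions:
 g(c) = C1 + C2*erfi(2^(1/4)*c/2)


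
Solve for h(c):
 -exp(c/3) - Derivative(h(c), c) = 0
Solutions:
 h(c) = C1 - 3*exp(c/3)


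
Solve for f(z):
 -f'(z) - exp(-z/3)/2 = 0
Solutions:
 f(z) = C1 + 3*exp(-z/3)/2


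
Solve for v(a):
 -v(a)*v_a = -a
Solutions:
 v(a) = -sqrt(C1 + a^2)
 v(a) = sqrt(C1 + a^2)


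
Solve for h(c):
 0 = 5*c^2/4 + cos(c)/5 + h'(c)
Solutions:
 h(c) = C1 - 5*c^3/12 - sin(c)/5


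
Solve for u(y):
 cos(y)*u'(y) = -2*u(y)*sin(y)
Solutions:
 u(y) = C1*cos(y)^2


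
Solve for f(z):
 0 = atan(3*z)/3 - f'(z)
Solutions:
 f(z) = C1 + z*atan(3*z)/3 - log(9*z^2 + 1)/18


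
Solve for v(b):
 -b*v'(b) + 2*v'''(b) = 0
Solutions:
 v(b) = C1 + Integral(C2*airyai(2^(2/3)*b/2) + C3*airybi(2^(2/3)*b/2), b)


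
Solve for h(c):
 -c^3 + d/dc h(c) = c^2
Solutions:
 h(c) = C1 + c^4/4 + c^3/3


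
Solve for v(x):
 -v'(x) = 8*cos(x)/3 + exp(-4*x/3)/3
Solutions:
 v(x) = C1 - 8*sin(x)/3 + exp(-4*x/3)/4


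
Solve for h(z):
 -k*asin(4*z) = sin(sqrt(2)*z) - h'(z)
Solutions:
 h(z) = C1 + k*(z*asin(4*z) + sqrt(1 - 16*z^2)/4) - sqrt(2)*cos(sqrt(2)*z)/2


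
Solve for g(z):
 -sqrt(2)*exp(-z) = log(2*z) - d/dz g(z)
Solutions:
 g(z) = C1 + z*log(z) + z*(-1 + log(2)) - sqrt(2)*exp(-z)


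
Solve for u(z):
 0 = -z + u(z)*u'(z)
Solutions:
 u(z) = -sqrt(C1 + z^2)
 u(z) = sqrt(C1 + z^2)


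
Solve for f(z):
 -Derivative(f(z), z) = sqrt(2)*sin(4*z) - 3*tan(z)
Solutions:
 f(z) = C1 - 3*log(cos(z)) + sqrt(2)*cos(4*z)/4


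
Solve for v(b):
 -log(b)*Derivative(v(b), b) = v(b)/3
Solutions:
 v(b) = C1*exp(-li(b)/3)


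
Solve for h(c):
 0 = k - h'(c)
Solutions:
 h(c) = C1 + c*k


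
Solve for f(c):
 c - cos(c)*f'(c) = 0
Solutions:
 f(c) = C1 + Integral(c/cos(c), c)


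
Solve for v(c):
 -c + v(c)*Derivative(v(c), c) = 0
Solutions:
 v(c) = -sqrt(C1 + c^2)
 v(c) = sqrt(C1 + c^2)


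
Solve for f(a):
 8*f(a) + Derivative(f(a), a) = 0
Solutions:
 f(a) = C1*exp(-8*a)


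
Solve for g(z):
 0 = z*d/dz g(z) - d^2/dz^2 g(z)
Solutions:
 g(z) = C1 + C2*erfi(sqrt(2)*z/2)


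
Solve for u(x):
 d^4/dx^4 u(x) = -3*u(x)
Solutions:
 u(x) = (C1*sin(sqrt(2)*3^(1/4)*x/2) + C2*cos(sqrt(2)*3^(1/4)*x/2))*exp(-sqrt(2)*3^(1/4)*x/2) + (C3*sin(sqrt(2)*3^(1/4)*x/2) + C4*cos(sqrt(2)*3^(1/4)*x/2))*exp(sqrt(2)*3^(1/4)*x/2)


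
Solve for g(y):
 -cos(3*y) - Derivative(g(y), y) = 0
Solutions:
 g(y) = C1 - sin(3*y)/3


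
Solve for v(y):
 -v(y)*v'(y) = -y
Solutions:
 v(y) = -sqrt(C1 + y^2)
 v(y) = sqrt(C1 + y^2)


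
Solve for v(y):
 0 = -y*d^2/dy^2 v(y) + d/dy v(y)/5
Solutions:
 v(y) = C1 + C2*y^(6/5)


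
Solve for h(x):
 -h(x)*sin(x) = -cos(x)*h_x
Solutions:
 h(x) = C1/cos(x)


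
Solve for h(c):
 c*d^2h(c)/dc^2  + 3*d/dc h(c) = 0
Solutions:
 h(c) = C1 + C2/c^2


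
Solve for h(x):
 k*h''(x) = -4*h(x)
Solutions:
 h(x) = C1*exp(-2*x*sqrt(-1/k)) + C2*exp(2*x*sqrt(-1/k))


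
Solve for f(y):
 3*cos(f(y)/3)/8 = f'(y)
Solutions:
 -3*y/8 - 3*log(sin(f(y)/3) - 1)/2 + 3*log(sin(f(y)/3) + 1)/2 = C1


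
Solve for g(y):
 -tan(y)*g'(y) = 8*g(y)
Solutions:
 g(y) = C1/sin(y)^8


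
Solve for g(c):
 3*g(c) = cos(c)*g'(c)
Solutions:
 g(c) = C1*(sin(c) + 1)^(3/2)/(sin(c) - 1)^(3/2)


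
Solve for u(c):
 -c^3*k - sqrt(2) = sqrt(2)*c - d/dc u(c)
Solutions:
 u(c) = C1 + c^4*k/4 + sqrt(2)*c^2/2 + sqrt(2)*c


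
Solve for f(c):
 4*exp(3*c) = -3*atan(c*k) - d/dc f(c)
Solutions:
 f(c) = C1 - 3*Piecewise((c*atan(c*k) - log(c^2*k^2 + 1)/(2*k), Ne(k, 0)), (0, True)) - 4*exp(3*c)/3


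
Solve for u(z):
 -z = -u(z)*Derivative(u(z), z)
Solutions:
 u(z) = -sqrt(C1 + z^2)
 u(z) = sqrt(C1 + z^2)


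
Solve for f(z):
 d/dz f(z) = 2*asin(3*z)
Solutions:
 f(z) = C1 + 2*z*asin(3*z) + 2*sqrt(1 - 9*z^2)/3


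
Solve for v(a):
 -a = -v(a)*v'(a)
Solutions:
 v(a) = -sqrt(C1 + a^2)
 v(a) = sqrt(C1 + a^2)


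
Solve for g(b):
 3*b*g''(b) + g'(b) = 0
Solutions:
 g(b) = C1 + C2*b^(2/3)


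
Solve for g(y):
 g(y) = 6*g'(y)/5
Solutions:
 g(y) = C1*exp(5*y/6)


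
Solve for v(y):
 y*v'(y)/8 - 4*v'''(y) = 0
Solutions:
 v(y) = C1 + Integral(C2*airyai(2^(1/3)*y/4) + C3*airybi(2^(1/3)*y/4), y)


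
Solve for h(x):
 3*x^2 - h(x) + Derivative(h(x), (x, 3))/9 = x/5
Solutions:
 h(x) = C3*exp(3^(2/3)*x) + 3*x^2 - x/5 + (C1*sin(3*3^(1/6)*x/2) + C2*cos(3*3^(1/6)*x/2))*exp(-3^(2/3)*x/2)


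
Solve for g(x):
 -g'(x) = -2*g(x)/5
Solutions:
 g(x) = C1*exp(2*x/5)


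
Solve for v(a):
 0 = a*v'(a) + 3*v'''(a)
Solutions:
 v(a) = C1 + Integral(C2*airyai(-3^(2/3)*a/3) + C3*airybi(-3^(2/3)*a/3), a)


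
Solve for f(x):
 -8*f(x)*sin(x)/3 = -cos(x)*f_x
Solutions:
 f(x) = C1/cos(x)^(8/3)


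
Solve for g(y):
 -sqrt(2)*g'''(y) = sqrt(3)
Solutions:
 g(y) = C1 + C2*y + C3*y^2 - sqrt(6)*y^3/12


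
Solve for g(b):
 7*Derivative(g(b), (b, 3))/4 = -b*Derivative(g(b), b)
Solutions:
 g(b) = C1 + Integral(C2*airyai(-14^(2/3)*b/7) + C3*airybi(-14^(2/3)*b/7), b)


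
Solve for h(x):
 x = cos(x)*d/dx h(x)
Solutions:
 h(x) = C1 + Integral(x/cos(x), x)


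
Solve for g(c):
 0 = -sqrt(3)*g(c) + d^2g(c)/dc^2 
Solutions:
 g(c) = C1*exp(-3^(1/4)*c) + C2*exp(3^(1/4)*c)


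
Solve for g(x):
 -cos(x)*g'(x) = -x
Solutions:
 g(x) = C1 + Integral(x/cos(x), x)


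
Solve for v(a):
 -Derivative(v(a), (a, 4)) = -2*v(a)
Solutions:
 v(a) = C1*exp(-2^(1/4)*a) + C2*exp(2^(1/4)*a) + C3*sin(2^(1/4)*a) + C4*cos(2^(1/4)*a)


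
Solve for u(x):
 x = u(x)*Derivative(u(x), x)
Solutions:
 u(x) = -sqrt(C1 + x^2)
 u(x) = sqrt(C1 + x^2)


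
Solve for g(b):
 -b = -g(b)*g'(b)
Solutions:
 g(b) = -sqrt(C1 + b^2)
 g(b) = sqrt(C1 + b^2)


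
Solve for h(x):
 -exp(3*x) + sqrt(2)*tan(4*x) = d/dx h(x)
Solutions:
 h(x) = C1 - exp(3*x)/3 - sqrt(2)*log(cos(4*x))/4


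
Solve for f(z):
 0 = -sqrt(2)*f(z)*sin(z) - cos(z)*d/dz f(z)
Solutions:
 f(z) = C1*cos(z)^(sqrt(2))


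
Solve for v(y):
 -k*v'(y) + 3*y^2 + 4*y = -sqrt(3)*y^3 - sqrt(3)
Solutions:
 v(y) = C1 + sqrt(3)*y^4/(4*k) + y^3/k + 2*y^2/k + sqrt(3)*y/k


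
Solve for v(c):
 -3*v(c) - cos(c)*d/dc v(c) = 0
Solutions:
 v(c) = C1*(sin(c) - 1)^(3/2)/(sin(c) + 1)^(3/2)


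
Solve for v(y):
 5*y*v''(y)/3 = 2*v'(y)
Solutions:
 v(y) = C1 + C2*y^(11/5)


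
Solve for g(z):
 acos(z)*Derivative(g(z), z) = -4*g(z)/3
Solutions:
 g(z) = C1*exp(-4*Integral(1/acos(z), z)/3)


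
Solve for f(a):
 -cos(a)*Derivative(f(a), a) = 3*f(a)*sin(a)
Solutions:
 f(a) = C1*cos(a)^3


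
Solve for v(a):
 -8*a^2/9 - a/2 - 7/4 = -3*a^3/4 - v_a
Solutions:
 v(a) = C1 - 3*a^4/16 + 8*a^3/27 + a^2/4 + 7*a/4


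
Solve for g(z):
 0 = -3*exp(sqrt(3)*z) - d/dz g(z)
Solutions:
 g(z) = C1 - sqrt(3)*exp(sqrt(3)*z)


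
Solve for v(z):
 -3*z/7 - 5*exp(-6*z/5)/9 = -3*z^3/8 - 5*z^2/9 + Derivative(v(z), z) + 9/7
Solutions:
 v(z) = C1 + 3*z^4/32 + 5*z^3/27 - 3*z^2/14 - 9*z/7 + 25*exp(-6*z/5)/54


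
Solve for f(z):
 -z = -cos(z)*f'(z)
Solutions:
 f(z) = C1 + Integral(z/cos(z), z)


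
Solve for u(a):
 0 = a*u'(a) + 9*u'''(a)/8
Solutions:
 u(a) = C1 + Integral(C2*airyai(-2*3^(1/3)*a/3) + C3*airybi(-2*3^(1/3)*a/3), a)


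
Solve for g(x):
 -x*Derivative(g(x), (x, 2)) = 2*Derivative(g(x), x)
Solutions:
 g(x) = C1 + C2/x


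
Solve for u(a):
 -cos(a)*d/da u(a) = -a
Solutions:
 u(a) = C1 + Integral(a/cos(a), a)


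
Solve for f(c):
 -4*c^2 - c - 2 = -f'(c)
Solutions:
 f(c) = C1 + 4*c^3/3 + c^2/2 + 2*c


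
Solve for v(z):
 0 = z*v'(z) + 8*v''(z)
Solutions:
 v(z) = C1 + C2*erf(z/4)


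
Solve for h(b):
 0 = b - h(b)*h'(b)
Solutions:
 h(b) = -sqrt(C1 + b^2)
 h(b) = sqrt(C1 + b^2)


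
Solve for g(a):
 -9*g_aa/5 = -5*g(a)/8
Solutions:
 g(a) = C1*exp(-5*sqrt(2)*a/12) + C2*exp(5*sqrt(2)*a/12)


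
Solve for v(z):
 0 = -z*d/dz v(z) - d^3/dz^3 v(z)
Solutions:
 v(z) = C1 + Integral(C2*airyai(-z) + C3*airybi(-z), z)


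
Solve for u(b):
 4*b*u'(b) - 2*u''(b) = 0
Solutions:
 u(b) = C1 + C2*erfi(b)


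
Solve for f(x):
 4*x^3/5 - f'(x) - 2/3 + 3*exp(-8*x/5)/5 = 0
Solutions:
 f(x) = C1 + x^4/5 - 2*x/3 - 3*exp(-8*x/5)/8


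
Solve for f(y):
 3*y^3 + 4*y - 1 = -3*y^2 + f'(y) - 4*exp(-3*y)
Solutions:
 f(y) = C1 + 3*y^4/4 + y^3 + 2*y^2 - y - 4*exp(-3*y)/3


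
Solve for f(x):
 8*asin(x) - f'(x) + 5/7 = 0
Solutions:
 f(x) = C1 + 8*x*asin(x) + 5*x/7 + 8*sqrt(1 - x^2)


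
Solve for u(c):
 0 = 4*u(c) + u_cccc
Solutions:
 u(c) = (C1*sin(c) + C2*cos(c))*exp(-c) + (C3*sin(c) + C4*cos(c))*exp(c)


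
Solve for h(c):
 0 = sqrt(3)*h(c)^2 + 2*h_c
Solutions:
 h(c) = 2/(C1 + sqrt(3)*c)


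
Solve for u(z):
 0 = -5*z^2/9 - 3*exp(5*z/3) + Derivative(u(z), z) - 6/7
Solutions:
 u(z) = C1 + 5*z^3/27 + 6*z/7 + 9*exp(5*z/3)/5


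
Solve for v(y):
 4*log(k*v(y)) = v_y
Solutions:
 li(k*v(y))/k = C1 + 4*y


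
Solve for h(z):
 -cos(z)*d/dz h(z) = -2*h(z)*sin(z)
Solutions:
 h(z) = C1/cos(z)^2


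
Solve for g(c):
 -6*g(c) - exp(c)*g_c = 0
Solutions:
 g(c) = C1*exp(6*exp(-c))


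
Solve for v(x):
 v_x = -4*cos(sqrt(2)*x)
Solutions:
 v(x) = C1 - 2*sqrt(2)*sin(sqrt(2)*x)


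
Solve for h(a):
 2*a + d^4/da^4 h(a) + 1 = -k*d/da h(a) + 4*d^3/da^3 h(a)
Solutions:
 h(a) = C1 + C2*exp(a*(-(27*k/2 + sqrt((27*k - 128)^2 - 16384)/2 - 64)^(1/3) + 4 - 16/(27*k/2 + sqrt((27*k - 128)^2 - 16384)/2 - 64)^(1/3))/3) + C3*exp(a*((27*k/2 + sqrt((27*k - 128)^2 - 16384)/2 - 64)^(1/3) - sqrt(3)*I*(27*k/2 + sqrt((27*k - 128)^2 - 16384)/2 - 64)^(1/3) + 8 - 64/((-1 + sqrt(3)*I)*(27*k/2 + sqrt((27*k - 128)^2 - 16384)/2 - 64)^(1/3)))/6) + C4*exp(a*((27*k/2 + sqrt((27*k - 128)^2 - 16384)/2 - 64)^(1/3) + sqrt(3)*I*(27*k/2 + sqrt((27*k - 128)^2 - 16384)/2 - 64)^(1/3) + 8 + 64/((1 + sqrt(3)*I)*(27*k/2 + sqrt((27*k - 128)^2 - 16384)/2 - 64)^(1/3)))/6) - a^2/k - a/k


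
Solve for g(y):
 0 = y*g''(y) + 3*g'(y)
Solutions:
 g(y) = C1 + C2/y^2


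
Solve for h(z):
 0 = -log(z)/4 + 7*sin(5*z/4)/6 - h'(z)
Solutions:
 h(z) = C1 - z*log(z)/4 + z/4 - 14*cos(5*z/4)/15


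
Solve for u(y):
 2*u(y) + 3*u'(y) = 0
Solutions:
 u(y) = C1*exp(-2*y/3)


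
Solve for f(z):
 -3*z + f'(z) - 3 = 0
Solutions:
 f(z) = C1 + 3*z^2/2 + 3*z


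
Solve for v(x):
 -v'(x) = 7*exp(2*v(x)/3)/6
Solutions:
 v(x) = 3*log(-sqrt(-1/(C1 - 7*x))) + 3*log(3)
 v(x) = 3*log(-1/(C1 - 7*x))/2 + 3*log(3)


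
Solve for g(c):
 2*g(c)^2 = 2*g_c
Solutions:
 g(c) = -1/(C1 + c)


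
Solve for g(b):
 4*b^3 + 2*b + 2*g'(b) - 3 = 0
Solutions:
 g(b) = C1 - b^4/2 - b^2/2 + 3*b/2


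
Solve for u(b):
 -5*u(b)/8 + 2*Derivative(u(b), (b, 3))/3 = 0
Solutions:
 u(b) = C3*exp(15^(1/3)*2^(2/3)*b/4) + (C1*sin(2^(2/3)*3^(5/6)*5^(1/3)*b/8) + C2*cos(2^(2/3)*3^(5/6)*5^(1/3)*b/8))*exp(-15^(1/3)*2^(2/3)*b/8)


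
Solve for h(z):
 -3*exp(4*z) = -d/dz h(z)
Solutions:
 h(z) = C1 + 3*exp(4*z)/4


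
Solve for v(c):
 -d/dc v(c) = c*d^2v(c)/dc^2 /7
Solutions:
 v(c) = C1 + C2/c^6


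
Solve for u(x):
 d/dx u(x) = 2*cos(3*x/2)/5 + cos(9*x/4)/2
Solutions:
 u(x) = C1 + 4*sin(3*x/2)/15 + 2*sin(9*x/4)/9


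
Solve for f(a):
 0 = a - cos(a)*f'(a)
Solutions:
 f(a) = C1 + Integral(a/cos(a), a)


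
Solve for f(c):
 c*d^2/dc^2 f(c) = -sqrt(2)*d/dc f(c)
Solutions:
 f(c) = C1 + C2*c^(1 - sqrt(2))


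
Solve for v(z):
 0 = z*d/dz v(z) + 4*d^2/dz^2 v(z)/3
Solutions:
 v(z) = C1 + C2*erf(sqrt(6)*z/4)


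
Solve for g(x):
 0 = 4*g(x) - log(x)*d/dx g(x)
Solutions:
 g(x) = C1*exp(4*li(x))


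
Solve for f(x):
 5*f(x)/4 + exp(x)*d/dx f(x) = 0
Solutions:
 f(x) = C1*exp(5*exp(-x)/4)


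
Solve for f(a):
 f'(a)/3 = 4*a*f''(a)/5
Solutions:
 f(a) = C1 + C2*a^(17/12)


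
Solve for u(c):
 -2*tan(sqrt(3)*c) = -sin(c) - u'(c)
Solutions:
 u(c) = C1 - 2*sqrt(3)*log(cos(sqrt(3)*c))/3 + cos(c)


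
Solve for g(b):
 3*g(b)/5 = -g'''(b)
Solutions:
 g(b) = C3*exp(-3^(1/3)*5^(2/3)*b/5) + (C1*sin(3^(5/6)*5^(2/3)*b/10) + C2*cos(3^(5/6)*5^(2/3)*b/10))*exp(3^(1/3)*5^(2/3)*b/10)


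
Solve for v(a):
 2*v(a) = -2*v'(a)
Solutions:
 v(a) = C1*exp(-a)


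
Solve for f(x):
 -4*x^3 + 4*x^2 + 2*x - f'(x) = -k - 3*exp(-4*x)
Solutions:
 f(x) = C1 + k*x - x^4 + 4*x^3/3 + x^2 - 3*exp(-4*x)/4


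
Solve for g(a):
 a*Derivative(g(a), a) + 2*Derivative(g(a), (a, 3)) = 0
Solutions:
 g(a) = C1 + Integral(C2*airyai(-2^(2/3)*a/2) + C3*airybi(-2^(2/3)*a/2), a)


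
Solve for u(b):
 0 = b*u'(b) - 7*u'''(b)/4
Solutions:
 u(b) = C1 + Integral(C2*airyai(14^(2/3)*b/7) + C3*airybi(14^(2/3)*b/7), b)


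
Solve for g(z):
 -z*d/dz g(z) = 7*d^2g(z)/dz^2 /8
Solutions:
 g(z) = C1 + C2*erf(2*sqrt(7)*z/7)


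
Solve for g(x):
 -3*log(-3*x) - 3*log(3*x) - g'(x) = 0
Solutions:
 g(x) = C1 - 6*x*log(x) + 3*x*(-2*log(3) + 2 - I*pi)


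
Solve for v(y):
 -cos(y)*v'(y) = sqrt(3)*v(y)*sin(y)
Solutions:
 v(y) = C1*cos(y)^(sqrt(3))


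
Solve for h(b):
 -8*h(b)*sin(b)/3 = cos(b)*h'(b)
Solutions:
 h(b) = C1*cos(b)^(8/3)


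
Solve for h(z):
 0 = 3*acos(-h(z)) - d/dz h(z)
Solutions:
 Integral(1/acos(-_y), (_y, h(z))) = C1 + 3*z


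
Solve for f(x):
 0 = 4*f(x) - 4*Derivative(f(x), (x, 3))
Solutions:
 f(x) = C3*exp(x) + (C1*sin(sqrt(3)*x/2) + C2*cos(sqrt(3)*x/2))*exp(-x/2)


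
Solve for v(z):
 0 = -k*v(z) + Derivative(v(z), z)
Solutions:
 v(z) = C1*exp(k*z)


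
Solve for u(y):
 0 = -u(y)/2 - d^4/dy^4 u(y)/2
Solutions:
 u(y) = (C1*sin(sqrt(2)*y/2) + C2*cos(sqrt(2)*y/2))*exp(-sqrt(2)*y/2) + (C3*sin(sqrt(2)*y/2) + C4*cos(sqrt(2)*y/2))*exp(sqrt(2)*y/2)


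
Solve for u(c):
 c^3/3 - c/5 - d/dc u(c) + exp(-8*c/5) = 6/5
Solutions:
 u(c) = C1 + c^4/12 - c^2/10 - 6*c/5 - 5*exp(-8*c/5)/8


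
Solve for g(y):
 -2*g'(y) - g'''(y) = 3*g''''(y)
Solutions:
 g(y) = C1 + C4*exp(-y) + (C2*sin(sqrt(5)*y/3) + C3*cos(sqrt(5)*y/3))*exp(y/3)


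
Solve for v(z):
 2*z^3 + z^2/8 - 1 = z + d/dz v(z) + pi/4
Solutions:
 v(z) = C1 + z^4/2 + z^3/24 - z^2/2 - z - pi*z/4


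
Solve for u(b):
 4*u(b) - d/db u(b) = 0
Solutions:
 u(b) = C1*exp(4*b)


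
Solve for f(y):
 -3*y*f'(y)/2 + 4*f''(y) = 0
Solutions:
 f(y) = C1 + C2*erfi(sqrt(3)*y/4)


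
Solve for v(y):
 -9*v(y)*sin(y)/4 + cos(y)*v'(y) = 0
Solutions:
 v(y) = C1/cos(y)^(9/4)


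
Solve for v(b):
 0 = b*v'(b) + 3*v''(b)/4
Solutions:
 v(b) = C1 + C2*erf(sqrt(6)*b/3)


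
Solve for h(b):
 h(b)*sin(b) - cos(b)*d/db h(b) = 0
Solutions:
 h(b) = C1/cos(b)


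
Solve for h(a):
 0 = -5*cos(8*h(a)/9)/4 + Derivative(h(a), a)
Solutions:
 -5*a/4 - 9*log(sin(8*h(a)/9) - 1)/16 + 9*log(sin(8*h(a)/9) + 1)/16 = C1


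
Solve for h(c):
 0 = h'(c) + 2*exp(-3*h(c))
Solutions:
 h(c) = log(C1 - 6*c)/3
 h(c) = log((-3^(1/3) - 3^(5/6)*I)*(C1 - 2*c)^(1/3)/2)
 h(c) = log((-3^(1/3) + 3^(5/6)*I)*(C1 - 2*c)^(1/3)/2)


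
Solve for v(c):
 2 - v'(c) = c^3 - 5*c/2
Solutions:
 v(c) = C1 - c^4/4 + 5*c^2/4 + 2*c


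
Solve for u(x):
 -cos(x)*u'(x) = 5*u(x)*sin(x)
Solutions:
 u(x) = C1*cos(x)^5


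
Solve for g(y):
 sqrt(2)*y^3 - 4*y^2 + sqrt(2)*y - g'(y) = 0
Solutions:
 g(y) = C1 + sqrt(2)*y^4/4 - 4*y^3/3 + sqrt(2)*y^2/2


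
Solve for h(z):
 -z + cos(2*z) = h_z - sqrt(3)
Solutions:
 h(z) = C1 - z^2/2 + sqrt(3)*z + sin(2*z)/2


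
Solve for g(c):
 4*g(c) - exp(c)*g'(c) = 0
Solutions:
 g(c) = C1*exp(-4*exp(-c))


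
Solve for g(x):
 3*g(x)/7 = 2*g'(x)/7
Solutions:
 g(x) = C1*exp(3*x/2)


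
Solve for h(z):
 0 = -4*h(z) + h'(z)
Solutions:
 h(z) = C1*exp(4*z)


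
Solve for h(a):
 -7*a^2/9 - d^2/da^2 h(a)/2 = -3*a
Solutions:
 h(a) = C1 + C2*a - 7*a^4/54 + a^3


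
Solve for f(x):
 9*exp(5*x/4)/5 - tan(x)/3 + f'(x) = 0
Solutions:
 f(x) = C1 - 36*exp(5*x/4)/25 - log(cos(x))/3


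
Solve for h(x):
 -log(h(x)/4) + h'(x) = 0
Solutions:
 Integral(1/(-log(_y) + 2*log(2)), (_y, h(x))) = C1 - x


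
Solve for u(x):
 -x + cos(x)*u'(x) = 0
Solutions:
 u(x) = C1 + Integral(x/cos(x), x)


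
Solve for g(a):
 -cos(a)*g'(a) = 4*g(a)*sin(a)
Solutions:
 g(a) = C1*cos(a)^4


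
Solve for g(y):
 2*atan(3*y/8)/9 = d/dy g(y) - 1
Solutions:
 g(y) = C1 + 2*y*atan(3*y/8)/9 + y - 8*log(9*y^2 + 64)/27


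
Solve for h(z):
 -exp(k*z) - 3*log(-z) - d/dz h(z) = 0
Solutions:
 h(z) = C1 - 3*z*log(-z) + 3*z + Piecewise((-exp(k*z)/k, Ne(k, 0)), (-z, True))


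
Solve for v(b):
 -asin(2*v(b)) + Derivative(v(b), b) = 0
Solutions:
 Integral(1/asin(2*_y), (_y, v(b))) = C1 + b


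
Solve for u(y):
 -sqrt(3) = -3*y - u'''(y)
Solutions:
 u(y) = C1 + C2*y + C3*y^2 - y^4/8 + sqrt(3)*y^3/6


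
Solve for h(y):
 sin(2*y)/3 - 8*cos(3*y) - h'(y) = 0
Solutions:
 h(y) = C1 - 8*sin(3*y)/3 - cos(2*y)/6


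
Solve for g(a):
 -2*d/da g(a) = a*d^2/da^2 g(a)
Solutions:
 g(a) = C1 + C2/a


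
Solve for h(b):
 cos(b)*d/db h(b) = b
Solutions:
 h(b) = C1 + Integral(b/cos(b), b)


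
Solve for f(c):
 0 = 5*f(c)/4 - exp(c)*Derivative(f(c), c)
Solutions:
 f(c) = C1*exp(-5*exp(-c)/4)


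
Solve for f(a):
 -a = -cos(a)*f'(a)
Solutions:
 f(a) = C1 + Integral(a/cos(a), a)


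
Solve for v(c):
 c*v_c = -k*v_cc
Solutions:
 v(c) = C1 + C2*sqrt(k)*erf(sqrt(2)*c*sqrt(1/k)/2)


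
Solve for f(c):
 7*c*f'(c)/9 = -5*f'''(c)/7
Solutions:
 f(c) = C1 + Integral(C2*airyai(-7^(2/3)*75^(1/3)*c/15) + C3*airybi(-7^(2/3)*75^(1/3)*c/15), c)


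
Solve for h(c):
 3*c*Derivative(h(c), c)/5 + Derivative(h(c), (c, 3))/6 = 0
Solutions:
 h(c) = C1 + Integral(C2*airyai(-18^(1/3)*5^(2/3)*c/5) + C3*airybi(-18^(1/3)*5^(2/3)*c/5), c)


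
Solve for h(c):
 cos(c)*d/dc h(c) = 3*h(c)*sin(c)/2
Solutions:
 h(c) = C1/cos(c)^(3/2)


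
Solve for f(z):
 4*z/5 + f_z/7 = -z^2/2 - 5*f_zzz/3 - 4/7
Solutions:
 f(z) = C1 + C2*sin(sqrt(105)*z/35) + C3*cos(sqrt(105)*z/35) - 7*z^3/6 - 14*z^2/5 + 233*z/3


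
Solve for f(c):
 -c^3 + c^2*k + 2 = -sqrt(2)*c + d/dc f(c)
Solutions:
 f(c) = C1 - c^4/4 + c^3*k/3 + sqrt(2)*c^2/2 + 2*c


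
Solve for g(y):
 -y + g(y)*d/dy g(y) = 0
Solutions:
 g(y) = -sqrt(C1 + y^2)
 g(y) = sqrt(C1 + y^2)


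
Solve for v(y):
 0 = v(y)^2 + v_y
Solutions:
 v(y) = 1/(C1 + y)


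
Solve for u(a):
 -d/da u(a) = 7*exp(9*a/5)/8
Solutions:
 u(a) = C1 - 35*exp(9*a/5)/72


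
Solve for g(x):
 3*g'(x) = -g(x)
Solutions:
 g(x) = C1*exp(-x/3)


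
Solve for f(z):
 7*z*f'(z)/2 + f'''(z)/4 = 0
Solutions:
 f(z) = C1 + Integral(C2*airyai(-14^(1/3)*z) + C3*airybi(-14^(1/3)*z), z)


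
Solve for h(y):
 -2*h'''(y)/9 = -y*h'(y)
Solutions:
 h(y) = C1 + Integral(C2*airyai(6^(2/3)*y/2) + C3*airybi(6^(2/3)*y/2), y)


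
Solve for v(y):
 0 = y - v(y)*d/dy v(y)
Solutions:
 v(y) = -sqrt(C1 + y^2)
 v(y) = sqrt(C1 + y^2)


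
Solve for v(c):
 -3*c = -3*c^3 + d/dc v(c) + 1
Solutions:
 v(c) = C1 + 3*c^4/4 - 3*c^2/2 - c


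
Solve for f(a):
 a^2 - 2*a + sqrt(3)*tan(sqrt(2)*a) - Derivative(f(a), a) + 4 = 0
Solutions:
 f(a) = C1 + a^3/3 - a^2 + 4*a - sqrt(6)*log(cos(sqrt(2)*a))/2


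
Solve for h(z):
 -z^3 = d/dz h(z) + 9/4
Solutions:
 h(z) = C1 - z^4/4 - 9*z/4


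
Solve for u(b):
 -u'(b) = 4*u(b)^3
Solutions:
 u(b) = -sqrt(2)*sqrt(-1/(C1 - 4*b))/2
 u(b) = sqrt(2)*sqrt(-1/(C1 - 4*b))/2
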